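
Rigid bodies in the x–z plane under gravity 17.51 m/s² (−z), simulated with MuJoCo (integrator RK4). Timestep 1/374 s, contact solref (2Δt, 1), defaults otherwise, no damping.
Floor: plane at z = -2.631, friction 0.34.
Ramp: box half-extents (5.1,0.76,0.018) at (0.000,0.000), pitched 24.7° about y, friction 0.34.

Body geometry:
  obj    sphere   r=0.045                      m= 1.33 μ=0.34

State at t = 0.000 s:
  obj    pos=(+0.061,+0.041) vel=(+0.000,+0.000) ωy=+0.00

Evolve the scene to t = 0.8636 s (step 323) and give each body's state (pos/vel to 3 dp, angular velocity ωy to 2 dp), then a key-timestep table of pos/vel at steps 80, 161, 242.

State at t = 0.8636 s:
  obj    pos=(+1.832,-0.773) vel=(+4.101,-1.886) ωy=+100.29

Key-timestep trajectory:
   step    t(s)  obj.x    obj.z    obj.vx   obj.vz 
     80  0.2139   +0.170  -0.009  +1.016  -0.467
    161  0.4305   +0.501  -0.161  +2.044  -0.940
    242  0.6471   +1.055  -0.416  +3.072  -1.413


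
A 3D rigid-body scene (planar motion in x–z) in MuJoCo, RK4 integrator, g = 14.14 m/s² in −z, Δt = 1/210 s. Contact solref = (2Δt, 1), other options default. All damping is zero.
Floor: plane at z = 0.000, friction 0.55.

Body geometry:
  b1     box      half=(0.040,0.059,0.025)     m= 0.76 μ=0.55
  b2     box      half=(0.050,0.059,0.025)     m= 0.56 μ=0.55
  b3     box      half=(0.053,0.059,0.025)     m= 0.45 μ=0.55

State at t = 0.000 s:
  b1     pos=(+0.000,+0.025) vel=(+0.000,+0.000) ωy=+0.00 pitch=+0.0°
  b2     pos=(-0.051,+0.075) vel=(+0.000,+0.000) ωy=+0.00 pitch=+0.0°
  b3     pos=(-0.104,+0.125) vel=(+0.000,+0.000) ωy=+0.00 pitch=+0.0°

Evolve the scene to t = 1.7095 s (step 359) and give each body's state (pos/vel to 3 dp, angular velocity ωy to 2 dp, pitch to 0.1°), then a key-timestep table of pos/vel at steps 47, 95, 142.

State at t = 1.7095 s:
  b1     pos=(+0.000,+0.025) vel=(+0.000,+0.000) ωy=+0.00 pitch=+0.0°
  b2     pos=(-0.101,+0.050) vel=(+0.000,+0.000) ωy=+0.00 pitch=-90.0°
  b3     pos=(-0.178,+0.053) vel=(+0.000,+0.000) ωy=+0.00 pitch=-90.0°

Key-timestep trajectory:
   step    t(s)  b1.x    b1.z    b1.vx   b1.vz   b2.x    b2.z    b2.vx   b2.vz   b3.x    b3.z    b3.vx   b3.vz 
     47  0.2238   +0.000  +0.025  +0.000  +0.000   -0.087  +0.055  -0.160  -0.028   -0.150  +0.058  -0.163  +0.005
     95  0.4524   +0.000  +0.025  +0.000  +0.000   -0.102  +0.050  +0.050  -0.017   -0.191  +0.057  +0.020  -0.004
    142  0.6762   +0.000  +0.025  +0.000  +0.000   -0.101  +0.050  +0.000  +0.000   -0.180  +0.053  -0.080  +0.064


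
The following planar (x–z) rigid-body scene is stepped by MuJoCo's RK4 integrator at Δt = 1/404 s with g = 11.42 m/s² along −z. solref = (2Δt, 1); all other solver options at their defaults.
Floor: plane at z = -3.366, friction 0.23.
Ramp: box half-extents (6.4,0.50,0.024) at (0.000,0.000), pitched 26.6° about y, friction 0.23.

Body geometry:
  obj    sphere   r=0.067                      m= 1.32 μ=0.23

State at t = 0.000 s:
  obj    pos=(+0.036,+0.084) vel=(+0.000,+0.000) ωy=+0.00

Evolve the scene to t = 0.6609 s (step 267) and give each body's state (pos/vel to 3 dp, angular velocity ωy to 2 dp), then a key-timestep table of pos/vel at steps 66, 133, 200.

State at t = 0.6609 s:
  obj    pos=(+0.749,-0.273) vel=(+2.158,-1.081) ωy=+36.02

Key-timestep trajectory:
   step    t(s)  obj.x    obj.z    obj.vx   obj.vz 
     66  0.1634   +0.080  +0.062  +0.534  -0.267
    133  0.3292   +0.213  -0.005  +1.075  -0.538
    200  0.4950   +0.436  -0.117  +1.617  -0.810


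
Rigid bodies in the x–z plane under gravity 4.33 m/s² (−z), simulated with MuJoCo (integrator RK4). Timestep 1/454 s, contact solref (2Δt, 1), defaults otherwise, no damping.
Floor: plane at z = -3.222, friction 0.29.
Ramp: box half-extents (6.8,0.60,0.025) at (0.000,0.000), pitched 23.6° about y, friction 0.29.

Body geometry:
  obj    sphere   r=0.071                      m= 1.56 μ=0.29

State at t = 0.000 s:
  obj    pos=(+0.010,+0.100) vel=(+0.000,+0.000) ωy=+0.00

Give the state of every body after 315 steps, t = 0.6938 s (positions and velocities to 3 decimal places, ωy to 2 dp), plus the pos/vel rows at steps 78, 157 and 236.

State at t = 0.6938 s:
  obj    pos=(+0.283,-0.019) vel=(+0.787,-0.344) ωy=+12.10

Key-timestep trajectory:
   step    t(s)  obj.x    obj.z    obj.vx   obj.vz 
     78  0.1718   +0.027  +0.093  +0.195  -0.085
    157  0.3458   +0.078  +0.071  +0.392  -0.171
    236  0.5198   +0.163  +0.033  +0.590  -0.258


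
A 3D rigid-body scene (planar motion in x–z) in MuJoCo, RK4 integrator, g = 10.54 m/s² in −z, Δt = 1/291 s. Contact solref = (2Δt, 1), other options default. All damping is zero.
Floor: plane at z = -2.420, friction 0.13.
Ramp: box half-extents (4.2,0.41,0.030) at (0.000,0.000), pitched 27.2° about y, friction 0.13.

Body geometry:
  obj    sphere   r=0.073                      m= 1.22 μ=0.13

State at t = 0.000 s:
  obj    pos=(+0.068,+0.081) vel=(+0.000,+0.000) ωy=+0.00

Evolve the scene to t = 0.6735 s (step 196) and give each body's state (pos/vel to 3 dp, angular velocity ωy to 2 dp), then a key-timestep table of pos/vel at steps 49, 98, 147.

State at t = 0.6735 s:
  obj    pos=(+0.794,-0.292) vel=(+2.158,-1.103) ωy=+28.13

Key-timestep trajectory:
   step    t(s)  obj.x    obj.z    obj.vx   obj.vz 
     49  0.1684   +0.113  +0.058  +0.540  -0.273
     98  0.3368   +0.249  -0.012  +1.080  -0.550
    147  0.5052   +0.476  -0.129  +1.618  -0.828


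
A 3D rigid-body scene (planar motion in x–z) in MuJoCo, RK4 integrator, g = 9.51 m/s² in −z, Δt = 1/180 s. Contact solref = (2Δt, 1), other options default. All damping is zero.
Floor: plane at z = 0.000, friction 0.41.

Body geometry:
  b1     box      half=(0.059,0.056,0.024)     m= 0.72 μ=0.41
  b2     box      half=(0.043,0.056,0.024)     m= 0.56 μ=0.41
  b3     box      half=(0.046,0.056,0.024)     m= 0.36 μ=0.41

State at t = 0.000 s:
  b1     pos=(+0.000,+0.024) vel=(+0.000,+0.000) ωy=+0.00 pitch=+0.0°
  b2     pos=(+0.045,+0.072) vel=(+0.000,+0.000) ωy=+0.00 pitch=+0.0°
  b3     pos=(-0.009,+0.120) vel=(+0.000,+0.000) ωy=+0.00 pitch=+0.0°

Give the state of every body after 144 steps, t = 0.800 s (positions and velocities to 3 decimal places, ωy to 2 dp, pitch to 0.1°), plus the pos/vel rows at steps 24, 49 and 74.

State at t = 0.800 s:
  b1     pos=(+0.000,+0.024) vel=(+0.000,+0.000) ωy=+0.00 pitch=+0.0°
  b2     pos=(+0.045,+0.072) vel=(+0.000,+0.000) ωy=+0.00 pitch=+0.0°
  b3     pos=(-0.122,+0.024) vel=(+0.000,+0.000) ωy=+0.00 pitch=+180.0°

Key-timestep trajectory:
   step    t(s)  b1.x    b1.z    b1.vx   b1.vz   b2.x    b2.z    b2.vx   b2.vz   b3.x    b3.z    b3.vx   b3.vz 
     24  0.1333   +0.000  +0.024  +0.000  +0.000   +0.045  +0.072  +0.000  +0.000   -0.022  +0.107  -0.181  -0.315
     49  0.2722   +0.000  +0.024  +0.000  +0.000   +0.045  +0.072  +0.000  +0.000   -0.056  +0.094  -0.322  -0.144
     74  0.4111   +0.000  +0.024  +0.000  +0.000   +0.045  +0.072  +0.000  +0.000   -0.106  +0.060  -0.391  -0.731


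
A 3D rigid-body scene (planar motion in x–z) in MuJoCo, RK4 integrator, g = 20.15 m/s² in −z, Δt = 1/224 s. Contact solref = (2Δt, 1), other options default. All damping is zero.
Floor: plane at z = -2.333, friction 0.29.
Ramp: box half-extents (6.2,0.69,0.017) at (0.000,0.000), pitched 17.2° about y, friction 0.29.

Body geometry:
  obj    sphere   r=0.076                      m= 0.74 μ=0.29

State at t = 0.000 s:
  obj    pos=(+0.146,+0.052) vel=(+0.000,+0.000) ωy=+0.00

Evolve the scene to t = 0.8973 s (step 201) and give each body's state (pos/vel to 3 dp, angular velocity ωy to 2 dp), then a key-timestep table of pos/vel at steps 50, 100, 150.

State at t = 0.8973 s:
  obj    pos=(+1.783,-0.455) vel=(+3.648,-1.129) ωy=+50.24

Key-timestep trajectory:
   step    t(s)  obj.x    obj.z    obj.vx   obj.vz 
     50  0.2232   +0.247  +0.021  +0.908  -0.281
    100  0.4464   +0.551  -0.073  +1.815  -0.562
    150  0.6696   +1.058  -0.230  +2.723  -0.843


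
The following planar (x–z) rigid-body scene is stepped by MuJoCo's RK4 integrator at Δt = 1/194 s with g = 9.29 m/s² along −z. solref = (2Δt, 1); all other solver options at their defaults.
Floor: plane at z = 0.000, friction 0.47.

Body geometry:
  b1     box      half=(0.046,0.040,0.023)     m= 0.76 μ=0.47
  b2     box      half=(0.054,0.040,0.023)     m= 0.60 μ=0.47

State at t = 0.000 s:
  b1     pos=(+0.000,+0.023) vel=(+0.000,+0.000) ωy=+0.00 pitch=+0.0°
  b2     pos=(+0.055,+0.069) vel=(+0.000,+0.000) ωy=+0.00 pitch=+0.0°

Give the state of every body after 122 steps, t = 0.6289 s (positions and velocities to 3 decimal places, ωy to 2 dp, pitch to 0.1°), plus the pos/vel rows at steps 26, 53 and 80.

State at t = 0.6289 s:
  b1     pos=(+0.000,+0.023) vel=(+0.000,+0.000) ωy=+0.00 pitch=+0.0°
  b2     pos=(+0.069,+0.055) vel=(+0.000,+0.000) ωy=-0.01 pitch=+46.6°

Key-timestep trajectory:
   step    t(s)  b1.x    b1.z    b1.vx   b1.vz   b2.x    b2.z    b2.vx   b2.vz 
     26  0.1340   +0.000  +0.023  +0.000  +0.000   +0.065  +0.062  +0.145  -0.178
     53  0.2732   +0.000  +0.023  +0.000  +0.000   +0.079  +0.058  +0.021  +0.004
     80  0.4124   +0.000  +0.023  +0.000  +0.000   +0.071  +0.056  -0.162  -0.072


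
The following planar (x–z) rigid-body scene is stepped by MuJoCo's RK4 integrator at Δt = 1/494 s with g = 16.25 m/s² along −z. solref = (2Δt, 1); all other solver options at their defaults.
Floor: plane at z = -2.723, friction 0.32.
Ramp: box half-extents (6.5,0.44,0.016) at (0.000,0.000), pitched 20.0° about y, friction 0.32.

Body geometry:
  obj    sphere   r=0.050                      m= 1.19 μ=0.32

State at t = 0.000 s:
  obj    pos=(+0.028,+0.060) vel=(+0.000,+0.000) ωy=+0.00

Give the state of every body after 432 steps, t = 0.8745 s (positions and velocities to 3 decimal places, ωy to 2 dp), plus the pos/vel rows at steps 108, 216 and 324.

State at t = 0.8745 s:
  obj    pos=(+1.455,-0.459) vel=(+3.262,-1.187) ωy=+69.43

Key-timestep trajectory:
   step    t(s)  obj.x    obj.z    obj.vx   obj.vz 
    108  0.2186   +0.117  +0.028  +0.816  -0.297
    216  0.4372   +0.385  -0.070  +1.631  -0.594
    324  0.6559   +0.830  -0.232  +2.447  -0.891


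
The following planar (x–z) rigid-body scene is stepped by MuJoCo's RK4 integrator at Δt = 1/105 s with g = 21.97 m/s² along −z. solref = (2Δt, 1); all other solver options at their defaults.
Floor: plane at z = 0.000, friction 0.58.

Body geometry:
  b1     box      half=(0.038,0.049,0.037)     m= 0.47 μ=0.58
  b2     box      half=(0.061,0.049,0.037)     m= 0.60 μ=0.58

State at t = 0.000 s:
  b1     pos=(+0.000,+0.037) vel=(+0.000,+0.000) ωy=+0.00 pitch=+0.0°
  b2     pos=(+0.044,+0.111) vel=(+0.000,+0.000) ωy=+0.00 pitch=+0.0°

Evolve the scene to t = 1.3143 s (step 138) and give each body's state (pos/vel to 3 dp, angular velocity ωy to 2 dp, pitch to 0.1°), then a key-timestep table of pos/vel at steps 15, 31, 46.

State at t = 1.3143 s:
  b1     pos=(+0.000,+0.037) vel=(+0.000,+0.000) ωy=+0.00 pitch=+0.0°
  b2     pos=(+0.095,+0.061) vel=(+0.000,+0.000) ωy=+0.00 pitch=+90.0°

Key-timestep trajectory:
   step    t(s)  b1.x    b1.z    b1.vx   b1.vz   b2.x    b2.z    b2.vx   b2.vz 
     15  0.1429   +0.000  +0.037  -0.001  +0.001   +0.065  +0.099  +0.344  -0.374
     31  0.2952   +0.000  +0.037  +0.000  +0.000   +0.111  +0.068  -0.031  +0.011
     46  0.4381   +0.000  +0.037  +0.000  +0.000   +0.092  +0.062  +0.192  -0.066


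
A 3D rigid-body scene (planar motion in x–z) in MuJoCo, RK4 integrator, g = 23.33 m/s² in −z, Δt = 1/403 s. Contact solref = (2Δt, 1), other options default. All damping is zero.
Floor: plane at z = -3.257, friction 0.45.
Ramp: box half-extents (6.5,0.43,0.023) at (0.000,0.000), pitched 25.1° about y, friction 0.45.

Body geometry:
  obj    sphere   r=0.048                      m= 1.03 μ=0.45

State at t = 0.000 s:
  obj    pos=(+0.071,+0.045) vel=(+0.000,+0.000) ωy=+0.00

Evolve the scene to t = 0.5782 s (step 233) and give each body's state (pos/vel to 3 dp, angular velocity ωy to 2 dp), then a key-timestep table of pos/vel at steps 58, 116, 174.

State at t = 0.5782 s:
  obj    pos=(+1.141,-0.456) vel=(+3.701,-1.734) ωy=+85.14

Key-timestep trajectory:
   step    t(s)  obj.x    obj.z    obj.vx   obj.vz 
     58  0.1439   +0.137  +0.014  +0.921  -0.432
    116  0.2878   +0.336  -0.079  +1.843  -0.863
    174  0.4318   +0.668  -0.234  +2.764  -1.295


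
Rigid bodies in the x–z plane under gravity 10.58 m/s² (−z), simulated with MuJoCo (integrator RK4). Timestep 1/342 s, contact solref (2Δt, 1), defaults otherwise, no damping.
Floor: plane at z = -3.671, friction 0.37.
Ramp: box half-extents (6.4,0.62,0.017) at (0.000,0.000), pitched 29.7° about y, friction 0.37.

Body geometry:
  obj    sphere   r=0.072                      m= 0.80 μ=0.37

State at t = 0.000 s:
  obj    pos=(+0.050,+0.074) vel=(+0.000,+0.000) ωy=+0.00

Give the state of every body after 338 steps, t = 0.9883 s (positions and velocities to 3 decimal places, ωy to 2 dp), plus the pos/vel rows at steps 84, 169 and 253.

State at t = 0.9883 s:
  obj    pos=(+1.638,-0.832) vel=(+3.214,-1.833) ωy=+51.39

Key-timestep trajectory:
   step    t(s)  obj.x    obj.z    obj.vx   obj.vz 
     84  0.2456   +0.148  +0.018  +0.799  -0.456
    169  0.4942   +0.447  -0.153  +1.607  -0.917
    253  0.7398   +0.940  -0.434  +2.406  -1.372


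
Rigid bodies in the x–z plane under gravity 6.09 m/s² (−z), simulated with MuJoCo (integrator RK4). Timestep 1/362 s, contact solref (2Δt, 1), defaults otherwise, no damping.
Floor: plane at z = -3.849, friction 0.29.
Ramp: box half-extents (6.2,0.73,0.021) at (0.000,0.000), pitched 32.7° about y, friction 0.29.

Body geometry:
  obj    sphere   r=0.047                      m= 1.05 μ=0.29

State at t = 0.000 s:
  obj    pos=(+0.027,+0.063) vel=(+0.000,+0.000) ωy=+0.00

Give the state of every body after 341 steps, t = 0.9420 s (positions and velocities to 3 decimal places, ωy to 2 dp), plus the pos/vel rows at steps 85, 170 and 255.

State at t = 0.9420 s:
  obj    pos=(+0.905,-0.500) vel=(+1.863,-1.196) ωy=+47.09

Key-timestep trajectory:
   step    t(s)  obj.x    obj.z    obj.vx   obj.vz 
     85  0.2348   +0.082  +0.028  +0.464  -0.298
    170  0.4696   +0.245  -0.077  +0.929  -0.596
    255  0.7044   +0.518  -0.252  +1.393  -0.894


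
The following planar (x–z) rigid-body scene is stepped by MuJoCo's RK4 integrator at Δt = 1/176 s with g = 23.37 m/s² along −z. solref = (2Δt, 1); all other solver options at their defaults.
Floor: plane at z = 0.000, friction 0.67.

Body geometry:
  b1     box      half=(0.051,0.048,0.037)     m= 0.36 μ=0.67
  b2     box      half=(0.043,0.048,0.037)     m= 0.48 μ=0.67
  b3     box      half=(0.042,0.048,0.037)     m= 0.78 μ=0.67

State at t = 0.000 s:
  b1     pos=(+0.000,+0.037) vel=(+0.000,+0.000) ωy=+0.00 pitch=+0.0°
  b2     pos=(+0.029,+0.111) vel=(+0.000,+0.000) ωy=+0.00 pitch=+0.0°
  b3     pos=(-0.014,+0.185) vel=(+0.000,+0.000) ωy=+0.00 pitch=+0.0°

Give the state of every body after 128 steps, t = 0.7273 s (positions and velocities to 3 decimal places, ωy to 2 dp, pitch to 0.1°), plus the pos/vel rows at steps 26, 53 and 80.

State at t = 0.7273 s:
  b1     pos=(+0.000,+0.037) vel=(+0.000,+0.000) ωy=+0.00 pitch=+0.0°
  b2     pos=(+0.030,+0.111) vel=(+0.000,+0.000) ωy=+0.00 pitch=+0.0°
  b3     pos=(-0.111,+0.037) vel=(+0.000,+0.000) ωy=+0.00 pitch=+180.0°

Key-timestep trajectory:
   step    t(s)  b1.x    b1.z    b1.vx   b1.vz   b2.x    b2.z    b2.vx   b2.vz   b3.x    b3.z    b3.vx   b3.vz 
     26  0.1477   +0.000  +0.037  +0.000  +0.000   +0.029  +0.111  +0.001  +0.000   -0.017  +0.184  -0.054  -0.004
     53  0.3011   +0.000  +0.037  +0.000  +0.001   +0.030  +0.111  +0.000  +0.003   -0.053  +0.152  -0.413  -1.046
     80  0.4545   +0.000  +0.037  +0.000  +0.000   +0.030  +0.111  +0.000  +0.000   -0.128  +0.049  +0.144  -0.009


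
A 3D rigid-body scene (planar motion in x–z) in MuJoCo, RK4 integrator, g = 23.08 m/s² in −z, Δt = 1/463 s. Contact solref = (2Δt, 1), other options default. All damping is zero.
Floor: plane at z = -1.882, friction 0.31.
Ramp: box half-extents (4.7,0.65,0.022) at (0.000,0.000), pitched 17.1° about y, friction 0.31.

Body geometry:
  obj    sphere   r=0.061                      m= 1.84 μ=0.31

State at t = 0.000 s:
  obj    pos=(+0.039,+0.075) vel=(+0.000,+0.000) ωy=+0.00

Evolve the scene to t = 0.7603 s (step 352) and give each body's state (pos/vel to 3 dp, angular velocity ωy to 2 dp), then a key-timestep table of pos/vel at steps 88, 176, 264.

State at t = 0.7603 s:
  obj    pos=(+1.378,-0.337) vel=(+3.522,-1.084) ωy=+60.41

Key-timestep trajectory:
   step    t(s)  obj.x    obj.z    obj.vx   obj.vz 
     88  0.1901   +0.123  +0.049  +0.881  -0.271
    176  0.3801   +0.374  -0.028  +1.761  -0.542
    264  0.5702   +0.792  -0.157  +2.642  -0.813


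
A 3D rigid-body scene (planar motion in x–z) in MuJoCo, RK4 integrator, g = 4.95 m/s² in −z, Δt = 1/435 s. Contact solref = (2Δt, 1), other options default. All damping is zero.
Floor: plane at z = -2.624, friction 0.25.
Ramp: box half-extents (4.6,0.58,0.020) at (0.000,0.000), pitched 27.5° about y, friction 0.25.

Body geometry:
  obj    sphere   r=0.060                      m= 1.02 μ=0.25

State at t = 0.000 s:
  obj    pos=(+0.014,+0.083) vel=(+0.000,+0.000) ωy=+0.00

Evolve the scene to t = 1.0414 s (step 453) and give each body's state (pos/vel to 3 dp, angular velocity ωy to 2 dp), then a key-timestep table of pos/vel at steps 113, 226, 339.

State at t = 1.0414 s:
  obj    pos=(+0.799,-0.326) vel=(+1.508,-0.785) ωy=+28.33

Key-timestep trajectory:
   step    t(s)  obj.x    obj.z    obj.vx   obj.vz 
    113  0.2598   +0.063  +0.057  +0.376  -0.196
    226  0.5195   +0.209  -0.019  +0.752  -0.392
    339  0.7793   +0.454  -0.146  +1.129  -0.588


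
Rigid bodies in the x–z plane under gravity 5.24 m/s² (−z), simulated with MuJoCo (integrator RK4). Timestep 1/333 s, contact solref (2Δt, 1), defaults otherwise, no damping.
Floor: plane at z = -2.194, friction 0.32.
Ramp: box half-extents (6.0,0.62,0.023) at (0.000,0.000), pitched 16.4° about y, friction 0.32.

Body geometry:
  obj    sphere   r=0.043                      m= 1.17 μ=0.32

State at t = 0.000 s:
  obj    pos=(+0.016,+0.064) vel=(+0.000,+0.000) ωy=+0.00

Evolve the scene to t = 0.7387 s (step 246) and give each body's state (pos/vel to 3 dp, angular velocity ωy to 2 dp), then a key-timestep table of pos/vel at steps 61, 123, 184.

State at t = 0.7387 s:
  obj    pos=(+0.293,-0.017) vel=(+0.749,-0.220) ωy=+18.15

Key-timestep trajectory:
   step    t(s)  obj.x    obj.z    obj.vx   obj.vz 
     61  0.1832   +0.033  +0.059  +0.186  -0.055
    123  0.3694   +0.085  +0.044  +0.374  -0.110
    184  0.5526   +0.171  +0.019  +0.560  -0.165


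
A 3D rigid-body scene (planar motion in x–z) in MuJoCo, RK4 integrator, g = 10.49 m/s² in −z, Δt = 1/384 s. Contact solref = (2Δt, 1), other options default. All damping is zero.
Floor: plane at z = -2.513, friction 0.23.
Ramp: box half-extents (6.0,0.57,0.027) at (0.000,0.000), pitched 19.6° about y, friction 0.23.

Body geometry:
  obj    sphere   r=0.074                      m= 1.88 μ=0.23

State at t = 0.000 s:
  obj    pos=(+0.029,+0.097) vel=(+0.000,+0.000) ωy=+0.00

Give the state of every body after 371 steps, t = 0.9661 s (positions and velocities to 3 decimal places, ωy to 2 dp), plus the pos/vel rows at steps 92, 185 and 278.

State at t = 0.9661 s:
  obj    pos=(+1.134,-0.297) vel=(+2.288,-0.815) ωy=+32.81

Key-timestep trajectory:
   step    t(s)  obj.x    obj.z    obj.vx   obj.vz 
     92  0.2396   +0.097  +0.073  +0.567  -0.202
    185  0.4818   +0.304  -0.001  +1.141  -0.406
    278  0.7240   +0.650  -0.124  +1.714  -0.610


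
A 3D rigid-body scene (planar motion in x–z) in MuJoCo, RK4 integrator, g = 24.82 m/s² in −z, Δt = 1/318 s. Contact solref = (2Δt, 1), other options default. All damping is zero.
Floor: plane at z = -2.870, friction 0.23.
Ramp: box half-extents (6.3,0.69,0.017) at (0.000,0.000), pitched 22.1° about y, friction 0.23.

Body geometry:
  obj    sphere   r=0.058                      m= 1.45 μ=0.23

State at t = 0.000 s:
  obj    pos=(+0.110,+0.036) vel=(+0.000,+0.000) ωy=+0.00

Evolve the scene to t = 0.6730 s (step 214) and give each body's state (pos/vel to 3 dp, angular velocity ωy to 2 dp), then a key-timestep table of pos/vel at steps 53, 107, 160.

State at t = 0.6730 s:
  obj    pos=(+1.510,-0.532) vel=(+4.159,-1.689) ωy=+77.38

Key-timestep trajectory:
   step    t(s)  obj.x    obj.z    obj.vx   obj.vz 
     53  0.1667   +0.196  +0.001  +1.030  -0.418
    107  0.3365   +0.460  -0.106  +2.080  -0.844
    160  0.5031   +0.892  -0.281  +3.110  -1.263


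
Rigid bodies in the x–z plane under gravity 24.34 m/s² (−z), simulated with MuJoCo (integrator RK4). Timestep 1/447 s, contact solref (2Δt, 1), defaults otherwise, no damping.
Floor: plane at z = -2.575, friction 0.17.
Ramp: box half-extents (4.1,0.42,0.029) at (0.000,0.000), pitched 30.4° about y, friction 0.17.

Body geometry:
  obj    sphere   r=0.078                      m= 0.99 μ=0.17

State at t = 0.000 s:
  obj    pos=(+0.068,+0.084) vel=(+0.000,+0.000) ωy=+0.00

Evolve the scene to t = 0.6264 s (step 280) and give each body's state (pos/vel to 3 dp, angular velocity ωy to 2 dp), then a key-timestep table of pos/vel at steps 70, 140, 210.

State at t = 0.6264 s:
  obj    pos=(+1.557,-0.789) vel=(+4.754,-2.789) ωy=+70.64

Key-timestep trajectory:
   step    t(s)  obj.x    obj.z    obj.vx   obj.vz 
     70  0.1566   +0.161  +0.029  +1.189  -0.697
    140  0.3132   +0.440  -0.134  +2.377  -1.395
    210  0.4698   +0.906  -0.407  +3.565  -2.092


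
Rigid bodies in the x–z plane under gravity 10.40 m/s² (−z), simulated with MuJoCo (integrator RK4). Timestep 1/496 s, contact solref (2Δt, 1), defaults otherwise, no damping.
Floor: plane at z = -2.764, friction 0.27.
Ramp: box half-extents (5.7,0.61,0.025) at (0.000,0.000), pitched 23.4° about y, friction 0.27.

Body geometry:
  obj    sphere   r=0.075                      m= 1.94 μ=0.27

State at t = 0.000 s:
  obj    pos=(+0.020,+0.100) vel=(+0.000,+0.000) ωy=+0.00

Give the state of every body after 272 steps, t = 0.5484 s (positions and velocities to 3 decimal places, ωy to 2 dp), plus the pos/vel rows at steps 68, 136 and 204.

State at t = 0.5484 s:
  obj    pos=(+0.427,-0.076) vel=(+1.485,-0.643) ωy=+21.57

Key-timestep trajectory:
   step    t(s)  obj.x    obj.z    obj.vx   obj.vz 
     68  0.1371   +0.046  +0.089  +0.371  -0.161
    136  0.2742   +0.122  +0.056  +0.742  -0.321
    204  0.4113   +0.249  +0.001  +1.114  -0.482


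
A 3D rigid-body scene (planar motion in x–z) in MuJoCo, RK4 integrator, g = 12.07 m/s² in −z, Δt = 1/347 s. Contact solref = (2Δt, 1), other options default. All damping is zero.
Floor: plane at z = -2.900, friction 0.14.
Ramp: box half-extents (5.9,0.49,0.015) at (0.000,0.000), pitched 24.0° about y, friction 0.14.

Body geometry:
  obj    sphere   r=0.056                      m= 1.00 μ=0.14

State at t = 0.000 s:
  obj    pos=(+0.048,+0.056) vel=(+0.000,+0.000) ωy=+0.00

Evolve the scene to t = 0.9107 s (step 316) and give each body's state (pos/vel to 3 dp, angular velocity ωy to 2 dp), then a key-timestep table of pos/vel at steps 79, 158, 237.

State at t = 0.9107 s:
  obj    pos=(+1.377,-0.535) vel=(+2.917,-1.299) ωy=+57.01

Key-timestep trajectory:
   step    t(s)  obj.x    obj.z    obj.vx   obj.vz 
     79  0.2277   +0.131  +0.019  +0.730  -0.325
    158  0.4553   +0.380  -0.092  +1.459  -0.650
    237  0.6830   +0.795  -0.276  +2.188  -0.974


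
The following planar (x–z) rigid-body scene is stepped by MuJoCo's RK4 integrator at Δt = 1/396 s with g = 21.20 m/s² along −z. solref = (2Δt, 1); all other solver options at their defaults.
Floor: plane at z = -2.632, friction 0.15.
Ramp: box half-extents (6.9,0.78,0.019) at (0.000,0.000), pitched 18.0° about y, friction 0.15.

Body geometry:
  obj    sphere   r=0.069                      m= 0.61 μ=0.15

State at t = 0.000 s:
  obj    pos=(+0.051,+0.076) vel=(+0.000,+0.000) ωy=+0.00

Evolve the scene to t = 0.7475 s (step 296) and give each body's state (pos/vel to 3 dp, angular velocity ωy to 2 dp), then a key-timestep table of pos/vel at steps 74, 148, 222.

State at t = 0.7475 s:
  obj    pos=(+1.294,-0.328) vel=(+3.327,-1.081) ωy=+50.68

Key-timestep trajectory:
   step    t(s)  obj.x    obj.z    obj.vx   obj.vz 
     74  0.1869   +0.129  +0.051  +0.832  -0.270
    148  0.3737   +0.362  -0.025  +1.663  -0.540
    222  0.5606   +0.750  -0.151  +2.495  -0.811


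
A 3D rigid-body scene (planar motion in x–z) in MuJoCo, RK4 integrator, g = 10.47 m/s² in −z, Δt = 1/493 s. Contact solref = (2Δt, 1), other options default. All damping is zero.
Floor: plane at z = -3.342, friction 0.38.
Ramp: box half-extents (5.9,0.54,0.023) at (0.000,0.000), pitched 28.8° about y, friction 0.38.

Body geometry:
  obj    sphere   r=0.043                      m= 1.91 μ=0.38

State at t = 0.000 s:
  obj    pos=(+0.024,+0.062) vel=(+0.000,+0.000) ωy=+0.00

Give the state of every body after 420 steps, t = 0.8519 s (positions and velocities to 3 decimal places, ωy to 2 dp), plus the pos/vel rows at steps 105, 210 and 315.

State at t = 0.8519 s:
  obj    pos=(+1.170,-0.568) vel=(+2.690,-1.479) ωy=+71.37

Key-timestep trajectory:
   step    t(s)  obj.x    obj.z    obj.vx   obj.vz 
    105  0.2130   +0.096  +0.023  +0.672  -0.370
    210  0.4260   +0.311  -0.095  +1.345  -0.739
    315  0.6389   +0.669  -0.292  +2.017  -1.109


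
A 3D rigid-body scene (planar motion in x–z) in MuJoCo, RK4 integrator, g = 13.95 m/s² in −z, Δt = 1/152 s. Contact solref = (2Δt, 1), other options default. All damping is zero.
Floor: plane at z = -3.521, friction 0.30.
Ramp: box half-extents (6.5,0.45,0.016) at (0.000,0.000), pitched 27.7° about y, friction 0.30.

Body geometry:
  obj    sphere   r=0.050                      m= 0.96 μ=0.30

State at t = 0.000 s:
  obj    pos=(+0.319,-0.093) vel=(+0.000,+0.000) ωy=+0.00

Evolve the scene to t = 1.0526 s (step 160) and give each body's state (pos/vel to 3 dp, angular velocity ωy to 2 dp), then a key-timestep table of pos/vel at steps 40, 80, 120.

State at t = 1.0526 s:
  obj    pos=(+2.591,-1.286) vel=(+4.317,-2.266) ωy=+97.50

Key-timestep trajectory:
   step    t(s)  obj.x    obj.z    obj.vx   obj.vz 
     40  0.2632   +0.461  -0.168  +1.079  -0.567
     80  0.5263   +0.887  -0.391  +2.159  -1.133
    120  0.7895   +1.597  -0.764  +3.238  -1.700


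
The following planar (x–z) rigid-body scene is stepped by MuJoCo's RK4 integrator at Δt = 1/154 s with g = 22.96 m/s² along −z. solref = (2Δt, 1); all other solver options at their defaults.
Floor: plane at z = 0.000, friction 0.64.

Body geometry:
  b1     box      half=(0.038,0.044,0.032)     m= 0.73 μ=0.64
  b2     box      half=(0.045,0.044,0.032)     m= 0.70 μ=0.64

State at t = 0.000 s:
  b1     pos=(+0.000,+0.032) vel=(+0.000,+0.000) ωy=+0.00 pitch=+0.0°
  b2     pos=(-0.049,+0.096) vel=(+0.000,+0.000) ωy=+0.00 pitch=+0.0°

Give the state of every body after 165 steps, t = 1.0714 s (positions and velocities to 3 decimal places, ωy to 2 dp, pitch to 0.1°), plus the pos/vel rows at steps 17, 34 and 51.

State at t = 1.0714 s:
  b1     pos=(+0.000,+0.032) vel=(+0.000,+0.000) ωy=+0.00 pitch=+0.0°
  b2     pos=(-0.091,+0.045) vel=(+0.000,+0.000) ωy=+0.00 pitch=-90.0°

Key-timestep trajectory:
   step    t(s)  b1.x    b1.z    b1.vx   b1.vz   b2.x    b2.z    b2.vx   b2.vz 
     17  0.1104   +0.000  +0.032  +0.000  +0.001   -0.072  +0.073  -0.357  -0.788
     34  0.2208   +0.000  +0.032  +0.000  +0.000   -0.105  +0.052  -0.002  +0.008
     51  0.3312   +0.000  +0.032  +0.000  +0.000   -0.087  +0.046  -0.075  +0.007


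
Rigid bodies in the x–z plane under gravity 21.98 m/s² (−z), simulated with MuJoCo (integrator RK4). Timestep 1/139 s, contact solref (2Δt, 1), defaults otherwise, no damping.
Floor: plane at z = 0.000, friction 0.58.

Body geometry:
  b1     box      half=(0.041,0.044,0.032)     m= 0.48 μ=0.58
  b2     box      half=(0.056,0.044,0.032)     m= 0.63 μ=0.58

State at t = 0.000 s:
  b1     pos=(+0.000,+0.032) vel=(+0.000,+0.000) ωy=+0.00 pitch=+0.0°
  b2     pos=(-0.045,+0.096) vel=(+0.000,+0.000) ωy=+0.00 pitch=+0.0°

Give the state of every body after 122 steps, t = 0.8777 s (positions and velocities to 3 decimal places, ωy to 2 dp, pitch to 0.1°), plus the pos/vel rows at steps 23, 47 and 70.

State at t = 0.8777 s:
  b1     pos=(+0.000,+0.032) vel=(+0.000,+0.000) ωy=+0.00 pitch=+0.0°
  b2     pos=(-0.188,+0.032) vel=(+0.000,+0.000) ωy=+0.00 pitch=+180.0°

Key-timestep trajectory:
   step    t(s)  b1.x    b1.z    b1.vx   b1.vz   b2.x    b2.z    b2.vx   b2.vz 
     23  0.1655   +0.000  +0.032  +0.001  +0.001   -0.069  +0.080  -0.336  -0.542
     47  0.3381   +0.000  +0.032  +0.000  +0.000   -0.126  +0.064  -0.121  +0.017
     70  0.5036   +0.000  +0.032  +0.000  +0.000   -0.161  +0.056  -0.489  -0.252


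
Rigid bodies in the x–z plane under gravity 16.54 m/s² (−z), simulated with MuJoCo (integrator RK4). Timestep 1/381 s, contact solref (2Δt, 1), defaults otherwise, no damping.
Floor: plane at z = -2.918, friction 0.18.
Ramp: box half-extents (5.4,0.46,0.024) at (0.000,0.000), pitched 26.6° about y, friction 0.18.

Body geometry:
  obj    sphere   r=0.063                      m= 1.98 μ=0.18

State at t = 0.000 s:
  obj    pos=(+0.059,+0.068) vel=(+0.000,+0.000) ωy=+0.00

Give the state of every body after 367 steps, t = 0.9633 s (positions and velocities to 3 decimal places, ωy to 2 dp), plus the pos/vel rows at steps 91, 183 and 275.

State at t = 0.9633 s:
  obj    pos=(+2.254,-1.031) vel=(+4.556,-2.282) ωy=+80.87

Key-timestep trajectory:
   step    t(s)  obj.x    obj.z    obj.vx   obj.vz 
     91  0.2388   +0.194  +0.000  +1.130  -0.566
    183  0.4803   +0.605  -0.206  +2.272  -1.138
    275  0.7218   +1.291  -0.549  +3.414  -1.710


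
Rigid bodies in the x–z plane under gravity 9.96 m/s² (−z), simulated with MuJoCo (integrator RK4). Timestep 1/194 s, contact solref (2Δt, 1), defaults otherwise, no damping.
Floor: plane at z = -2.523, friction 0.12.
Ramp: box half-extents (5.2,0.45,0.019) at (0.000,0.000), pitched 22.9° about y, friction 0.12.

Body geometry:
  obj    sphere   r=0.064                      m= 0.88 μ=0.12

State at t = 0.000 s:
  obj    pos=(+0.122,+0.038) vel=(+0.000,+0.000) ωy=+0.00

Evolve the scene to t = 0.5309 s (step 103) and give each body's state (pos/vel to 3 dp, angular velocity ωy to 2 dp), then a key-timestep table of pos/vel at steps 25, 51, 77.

State at t = 0.5309 s:
  obj    pos=(+0.484,-0.114) vel=(+1.360,-0.570) ωy=+22.75

Key-timestep trajectory:
   step    t(s)  obj.x    obj.z    obj.vx   obj.vz 
     25  0.1289   +0.144  +0.029  +0.332  -0.137
     51  0.2629   +0.211  +0.001  +0.675  -0.281
     77  0.3969   +0.324  -0.047  +1.016  -0.432


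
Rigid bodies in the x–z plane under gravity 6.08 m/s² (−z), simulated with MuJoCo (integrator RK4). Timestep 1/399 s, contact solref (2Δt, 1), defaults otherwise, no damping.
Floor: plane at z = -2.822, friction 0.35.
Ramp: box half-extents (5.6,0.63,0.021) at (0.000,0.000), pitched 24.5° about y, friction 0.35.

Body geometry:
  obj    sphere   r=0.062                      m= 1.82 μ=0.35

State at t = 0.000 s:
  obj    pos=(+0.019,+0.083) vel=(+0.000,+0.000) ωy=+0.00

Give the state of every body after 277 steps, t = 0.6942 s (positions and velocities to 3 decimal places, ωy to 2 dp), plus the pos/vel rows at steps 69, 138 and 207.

State at t = 0.6942 s:
  obj    pos=(+0.414,-0.097) vel=(+1.138,-0.519) ωy=+20.16

Key-timestep trajectory:
   step    t(s)  obj.x    obj.z    obj.vx   obj.vz 
     69  0.1729   +0.043  +0.071  +0.283  -0.129
    138  0.3459   +0.117  +0.038  +0.567  -0.258
    207  0.5188   +0.239  -0.018  +0.850  -0.387


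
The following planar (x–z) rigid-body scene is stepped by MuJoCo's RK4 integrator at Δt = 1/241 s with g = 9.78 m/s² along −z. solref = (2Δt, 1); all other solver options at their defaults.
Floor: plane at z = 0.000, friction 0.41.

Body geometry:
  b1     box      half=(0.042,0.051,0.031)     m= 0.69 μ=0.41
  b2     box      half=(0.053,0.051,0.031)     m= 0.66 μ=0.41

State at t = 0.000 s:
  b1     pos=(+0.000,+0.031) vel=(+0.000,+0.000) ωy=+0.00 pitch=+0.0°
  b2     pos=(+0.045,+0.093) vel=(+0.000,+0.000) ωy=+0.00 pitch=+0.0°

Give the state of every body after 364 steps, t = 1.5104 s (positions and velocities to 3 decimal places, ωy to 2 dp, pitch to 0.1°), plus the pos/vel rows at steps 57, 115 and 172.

State at t = 1.5104 s:
  b1     pos=(+0.000,+0.031) vel=(+0.000,+0.000) ωy=+0.00 pitch=+0.0°
  b2     pos=(+0.098,+0.053) vel=(+0.000,+0.000) ωy=+0.00 pitch=+90.0°

Key-timestep trajectory:
   step    t(s)  b1.x    b1.z    b1.vx   b1.vz   b2.x    b2.z    b2.vx   b2.vz 
     57  0.2365   +0.000  +0.031  +0.000  +0.000   +0.064  +0.084  +0.205  -0.192
    115  0.4772   +0.000  +0.031  +0.000  +0.000   +0.117  +0.060  +0.028  +0.007
    172  0.7137   +0.000  +0.031  +0.000  +0.000   +0.092  +0.056  -0.004  +0.002


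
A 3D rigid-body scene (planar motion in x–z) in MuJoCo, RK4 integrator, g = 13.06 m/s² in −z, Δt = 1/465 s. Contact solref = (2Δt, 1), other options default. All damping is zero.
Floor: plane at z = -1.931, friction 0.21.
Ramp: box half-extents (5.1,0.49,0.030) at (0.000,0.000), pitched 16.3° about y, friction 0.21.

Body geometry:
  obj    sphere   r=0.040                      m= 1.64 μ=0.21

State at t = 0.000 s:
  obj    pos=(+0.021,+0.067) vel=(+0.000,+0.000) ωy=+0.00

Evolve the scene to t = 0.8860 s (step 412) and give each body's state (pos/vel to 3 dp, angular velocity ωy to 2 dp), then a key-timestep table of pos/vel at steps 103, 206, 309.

State at t = 0.8860 s:
  obj    pos=(+1.007,-0.222) vel=(+2.227,-0.651) ωy=+57.99

Key-timestep trajectory:
   step    t(s)  obj.x    obj.z    obj.vx   obj.vz 
    103  0.2215   +0.083  +0.049  +0.557  -0.163
    206  0.4430   +0.268  -0.005  +1.113  -0.326
    309  0.6645   +0.576  -0.095  +1.670  -0.488


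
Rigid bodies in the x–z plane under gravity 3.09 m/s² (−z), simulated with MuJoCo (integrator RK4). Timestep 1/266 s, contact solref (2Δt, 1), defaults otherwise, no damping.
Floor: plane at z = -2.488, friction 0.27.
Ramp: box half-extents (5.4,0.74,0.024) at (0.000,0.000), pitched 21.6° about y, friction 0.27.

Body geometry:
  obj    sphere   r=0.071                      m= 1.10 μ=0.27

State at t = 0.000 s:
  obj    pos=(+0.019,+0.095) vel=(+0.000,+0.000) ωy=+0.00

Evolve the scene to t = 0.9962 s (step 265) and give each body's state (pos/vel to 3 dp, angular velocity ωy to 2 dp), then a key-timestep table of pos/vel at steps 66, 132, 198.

State at t = 0.9962 s:
  obj    pos=(+0.394,-0.054) vel=(+0.753,-0.298) ωy=+11.40

Key-timestep trajectory:
   step    t(s)  obj.x    obj.z    obj.vx   obj.vz 
     66  0.2481   +0.042  +0.085  +0.187  -0.074
    132  0.4962   +0.112  +0.058  +0.375  -0.148
    198  0.7444   +0.228  +0.012  +0.562  -0.223


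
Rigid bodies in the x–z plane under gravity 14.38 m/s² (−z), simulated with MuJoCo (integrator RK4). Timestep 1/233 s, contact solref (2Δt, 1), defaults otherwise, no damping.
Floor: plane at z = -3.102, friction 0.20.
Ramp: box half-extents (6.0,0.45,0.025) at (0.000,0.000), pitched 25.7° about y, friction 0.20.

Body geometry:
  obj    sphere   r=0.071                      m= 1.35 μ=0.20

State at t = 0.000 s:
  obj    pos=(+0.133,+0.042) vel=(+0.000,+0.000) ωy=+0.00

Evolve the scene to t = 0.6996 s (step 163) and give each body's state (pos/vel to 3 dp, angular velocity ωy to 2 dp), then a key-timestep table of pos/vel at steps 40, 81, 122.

State at t = 0.6996 s:
  obj    pos=(+1.116,-0.430) vel=(+2.808,-1.351) ωy=+43.87

Key-timestep trajectory:
   step    t(s)  obj.x    obj.z    obj.vx   obj.vz 
     40  0.1717   +0.192  +0.014  +0.689  -0.332
     81  0.3476   +0.376  -0.074  +1.396  -0.672
    122  0.5236   +0.684  -0.222  +2.102  -1.012


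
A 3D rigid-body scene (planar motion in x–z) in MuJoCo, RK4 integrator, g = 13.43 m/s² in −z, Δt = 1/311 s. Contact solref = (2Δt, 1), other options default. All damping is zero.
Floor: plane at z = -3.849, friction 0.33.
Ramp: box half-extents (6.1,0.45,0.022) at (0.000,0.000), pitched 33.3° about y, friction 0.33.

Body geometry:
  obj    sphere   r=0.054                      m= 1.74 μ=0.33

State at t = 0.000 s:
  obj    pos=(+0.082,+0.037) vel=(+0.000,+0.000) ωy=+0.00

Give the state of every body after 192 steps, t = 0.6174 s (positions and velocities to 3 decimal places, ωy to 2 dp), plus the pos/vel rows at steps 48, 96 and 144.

State at t = 0.6174 s:
  obj    pos=(+0.921,-0.514) vel=(+2.718,-1.785) ωy=+60.20

Key-timestep trajectory:
   step    t(s)  obj.x    obj.z    obj.vx   obj.vz 
     48  0.1543   +0.134  +0.003  +0.680  -0.446
     96  0.3087   +0.292  -0.101  +1.359  -0.893
    144  0.4630   +0.554  -0.273  +2.038  -1.339


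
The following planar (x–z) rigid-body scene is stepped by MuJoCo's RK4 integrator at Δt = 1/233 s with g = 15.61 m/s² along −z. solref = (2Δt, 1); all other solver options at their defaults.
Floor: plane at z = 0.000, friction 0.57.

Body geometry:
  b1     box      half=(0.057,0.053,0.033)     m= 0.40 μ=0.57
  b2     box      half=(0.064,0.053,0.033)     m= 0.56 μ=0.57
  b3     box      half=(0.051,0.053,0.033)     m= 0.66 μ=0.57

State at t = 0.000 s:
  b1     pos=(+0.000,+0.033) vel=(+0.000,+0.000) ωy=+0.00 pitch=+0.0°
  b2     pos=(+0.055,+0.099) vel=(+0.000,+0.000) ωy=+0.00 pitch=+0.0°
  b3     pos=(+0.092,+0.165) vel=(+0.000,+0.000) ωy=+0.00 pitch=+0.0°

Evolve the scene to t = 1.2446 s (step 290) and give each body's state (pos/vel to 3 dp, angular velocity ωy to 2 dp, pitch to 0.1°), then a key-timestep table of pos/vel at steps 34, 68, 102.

State at t = 1.2446 s:
  b1     pos=(+0.000,+0.033) vel=(+0.000,+0.000) ωy=+0.00 pitch=+0.0°
  b2     pos=(+0.180,+0.065) vel=(+0.000,+0.000) ωy=+0.00 pitch=+143.4°
  b3     pos=(+0.288,+0.033) vel=(+0.000,+0.000) ωy=+0.00 pitch=+180.0°

Key-timestep trajectory:
   step    t(s)  b1.x    b1.z    b1.vx   b1.vz   b2.x    b2.z    b2.vx   b2.vz   b3.x    b3.z    b3.vx   b3.vz 
     34  0.1459   +0.000  +0.033  -0.001  +0.000   +0.070  +0.096  +0.235  -0.124   +0.133  +0.138  +0.566  -0.616
     68  0.2918   +0.000  +0.033  +0.000  +0.000   +0.127  +0.068  +0.301  +0.140   +0.221  +0.059  +0.394  +0.103
    102  0.4378   +0.000  +0.033  +0.000  +0.000   +0.157  +0.071  +0.216  -0.022   +0.284  +0.035  +0.538  -0.677


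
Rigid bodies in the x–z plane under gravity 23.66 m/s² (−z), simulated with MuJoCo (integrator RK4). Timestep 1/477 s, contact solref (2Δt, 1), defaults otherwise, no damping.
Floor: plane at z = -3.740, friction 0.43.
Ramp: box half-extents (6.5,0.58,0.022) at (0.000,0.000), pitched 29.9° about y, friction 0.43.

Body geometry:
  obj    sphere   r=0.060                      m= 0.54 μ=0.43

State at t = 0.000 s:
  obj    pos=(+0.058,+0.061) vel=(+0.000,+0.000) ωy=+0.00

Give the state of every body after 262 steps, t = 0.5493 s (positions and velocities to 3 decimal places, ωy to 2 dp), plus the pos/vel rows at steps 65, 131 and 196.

State at t = 0.5493 s:
  obj    pos=(+1.160,-0.572) vel=(+4.011,-2.307) ωy=+77.11

Key-timestep trajectory:
   step    t(s)  obj.x    obj.z    obj.vx   obj.vz 
     65  0.1363   +0.126  +0.022  +0.995  -0.572
    131  0.2746   +0.334  -0.097  +2.006  -1.153
    196  0.4109   +0.675  -0.293  +3.001  -1.726


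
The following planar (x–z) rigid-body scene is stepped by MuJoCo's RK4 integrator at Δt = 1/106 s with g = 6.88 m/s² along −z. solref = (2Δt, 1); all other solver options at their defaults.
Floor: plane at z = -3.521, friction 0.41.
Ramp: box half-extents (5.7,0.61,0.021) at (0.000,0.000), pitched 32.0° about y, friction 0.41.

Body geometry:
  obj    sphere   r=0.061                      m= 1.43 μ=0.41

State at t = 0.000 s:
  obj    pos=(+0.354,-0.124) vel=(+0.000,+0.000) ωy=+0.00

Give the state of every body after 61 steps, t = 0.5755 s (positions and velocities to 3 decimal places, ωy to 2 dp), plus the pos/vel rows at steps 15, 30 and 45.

State at t = 0.5755 s:
  obj    pos=(+0.720,-0.353) vel=(+1.271,-0.794) ωy=+24.55

Key-timestep trajectory:
   step    t(s)  obj.x    obj.z    obj.vx   obj.vz 
     15  0.1415   +0.376  -0.138  +0.313  -0.195
     30  0.2830   +0.442  -0.180  +0.625  -0.391
     45  0.4245   +0.553  -0.249  +0.938  -0.586
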